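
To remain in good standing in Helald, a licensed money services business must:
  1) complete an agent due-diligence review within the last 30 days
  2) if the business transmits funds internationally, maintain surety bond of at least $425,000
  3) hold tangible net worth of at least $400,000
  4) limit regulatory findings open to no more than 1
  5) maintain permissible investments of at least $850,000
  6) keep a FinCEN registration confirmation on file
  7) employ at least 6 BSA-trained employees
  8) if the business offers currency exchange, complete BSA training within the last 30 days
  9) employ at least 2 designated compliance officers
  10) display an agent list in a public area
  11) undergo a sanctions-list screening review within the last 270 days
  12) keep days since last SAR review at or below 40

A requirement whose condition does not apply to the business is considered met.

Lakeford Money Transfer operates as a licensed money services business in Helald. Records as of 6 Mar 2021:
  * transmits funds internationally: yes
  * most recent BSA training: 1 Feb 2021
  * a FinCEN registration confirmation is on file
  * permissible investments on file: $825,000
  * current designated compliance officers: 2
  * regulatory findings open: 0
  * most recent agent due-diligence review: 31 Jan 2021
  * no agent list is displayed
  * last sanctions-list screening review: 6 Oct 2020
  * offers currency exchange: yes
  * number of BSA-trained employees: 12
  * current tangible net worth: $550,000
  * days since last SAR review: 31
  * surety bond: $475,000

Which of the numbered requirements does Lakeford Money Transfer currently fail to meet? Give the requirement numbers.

1. agent due-diligence review 34 days ago vs limit 30 → not met
2. condition 'transmits funds internationally' holds; surety bond $475,000 ≥ $425,000 → met
3. tangible net worth $550,000 ≥ $400,000 → met
4. regulatory findings open 0 ≤ 1 → met
5. permissible investments $825,000 < $850,000 → not met
6. FinCEN registration confirmation present → met
7. BSA-trained employees 12 ≥ 6 → met
8. condition 'offers currency exchange' holds; BSA training 33 days ago vs limit 30 → not met
9. designated compliance officers 2 ≥ 2 → met
10. agent list absent → not met
11. sanctions-list screening review 151 days ago vs limit 270 → met
12. days since last SAR review 31 ≤ 40 → met
Not met: 1, 5, 8, 10

1, 5, 8, 10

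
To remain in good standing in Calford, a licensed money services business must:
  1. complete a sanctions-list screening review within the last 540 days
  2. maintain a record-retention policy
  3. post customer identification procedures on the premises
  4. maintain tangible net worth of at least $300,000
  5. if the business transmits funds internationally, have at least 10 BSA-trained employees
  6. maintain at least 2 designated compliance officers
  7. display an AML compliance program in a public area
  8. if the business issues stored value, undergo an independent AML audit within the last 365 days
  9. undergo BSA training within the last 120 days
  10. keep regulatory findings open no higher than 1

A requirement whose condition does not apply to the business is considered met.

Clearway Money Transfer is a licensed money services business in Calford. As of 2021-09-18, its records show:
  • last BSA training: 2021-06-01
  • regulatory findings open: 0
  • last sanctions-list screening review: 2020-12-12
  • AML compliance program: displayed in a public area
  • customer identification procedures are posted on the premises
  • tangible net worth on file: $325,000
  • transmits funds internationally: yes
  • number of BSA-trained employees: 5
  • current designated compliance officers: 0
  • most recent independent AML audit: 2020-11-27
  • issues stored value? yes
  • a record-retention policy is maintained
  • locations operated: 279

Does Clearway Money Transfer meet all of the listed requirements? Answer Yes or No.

No

1. sanctions-list screening review 280 days ago vs limit 540 → met
2. record-retention policy present → met
3. customer identification procedures present → met
4. tangible net worth $325,000 ≥ $300,000 → met
5. condition 'transmits funds internationally' holds; BSA-trained employees 5 < 10 → not met
6. designated compliance officers 0 < 2 → not met
7. AML compliance program present → met
8. condition 'issues stored value' holds; independent AML audit 295 days ago vs limit 365 → met
9. BSA training 109 days ago vs limit 120 → met
10. regulatory findings open 0 ≤ 1 → met
Not met: 5, 6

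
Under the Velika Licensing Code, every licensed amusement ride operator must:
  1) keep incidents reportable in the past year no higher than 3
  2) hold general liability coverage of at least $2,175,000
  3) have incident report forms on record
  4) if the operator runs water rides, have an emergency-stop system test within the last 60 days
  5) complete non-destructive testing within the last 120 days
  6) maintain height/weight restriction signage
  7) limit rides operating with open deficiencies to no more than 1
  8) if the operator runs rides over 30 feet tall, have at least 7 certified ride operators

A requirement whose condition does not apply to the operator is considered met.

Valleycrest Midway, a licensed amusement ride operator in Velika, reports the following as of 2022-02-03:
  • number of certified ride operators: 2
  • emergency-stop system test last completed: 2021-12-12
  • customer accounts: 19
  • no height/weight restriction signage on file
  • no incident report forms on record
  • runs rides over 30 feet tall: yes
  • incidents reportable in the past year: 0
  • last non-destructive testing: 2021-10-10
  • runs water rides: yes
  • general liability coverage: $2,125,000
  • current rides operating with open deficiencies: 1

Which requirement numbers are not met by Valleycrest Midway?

2, 3, 6, 8

1. incidents reportable in the past year 0 ≤ 3 → met
2. general liability coverage $2,125,000 < $2,175,000 → not met
3. incident report forms absent → not met
4. condition 'runs water rides' holds; emergency-stop system test 53 days ago vs limit 60 → met
5. non-destructive testing 116 days ago vs limit 120 → met
6. height/weight restriction signage absent → not met
7. rides operating with open deficiencies 1 ≤ 1 → met
8. condition 'runs rides over 30 feet tall' holds; certified ride operators 2 < 7 → not met
Not met: 2, 3, 6, 8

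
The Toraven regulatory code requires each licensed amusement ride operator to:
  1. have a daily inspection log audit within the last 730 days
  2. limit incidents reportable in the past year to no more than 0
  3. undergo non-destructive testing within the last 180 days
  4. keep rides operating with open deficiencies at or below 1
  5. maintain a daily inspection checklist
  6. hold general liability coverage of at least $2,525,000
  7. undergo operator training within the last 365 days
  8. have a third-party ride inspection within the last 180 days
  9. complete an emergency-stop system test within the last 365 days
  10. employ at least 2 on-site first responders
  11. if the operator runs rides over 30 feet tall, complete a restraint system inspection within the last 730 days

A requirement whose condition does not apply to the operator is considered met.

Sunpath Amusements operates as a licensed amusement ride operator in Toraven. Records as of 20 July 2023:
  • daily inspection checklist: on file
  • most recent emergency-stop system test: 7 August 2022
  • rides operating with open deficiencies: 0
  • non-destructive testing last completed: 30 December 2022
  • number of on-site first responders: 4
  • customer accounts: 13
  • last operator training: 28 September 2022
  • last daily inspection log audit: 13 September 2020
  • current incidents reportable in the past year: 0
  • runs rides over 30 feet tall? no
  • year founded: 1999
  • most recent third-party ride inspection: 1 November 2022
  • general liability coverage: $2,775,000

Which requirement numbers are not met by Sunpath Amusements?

1. daily inspection log audit 1040 days ago vs limit 730 → not met
2. incidents reportable in the past year 0 ≤ 0 → met
3. non-destructive testing 202 days ago vs limit 180 → not met
4. rides operating with open deficiencies 0 ≤ 1 → met
5. daily inspection checklist present → met
6. general liability coverage $2,775,000 ≥ $2,525,000 → met
7. operator training 295 days ago vs limit 365 → met
8. third-party ride inspection 261 days ago vs limit 180 → not met
9. emergency-stop system test 347 days ago vs limit 365 → met
10. on-site first responders 4 ≥ 2 → met
11. condition 'runs rides over 30 feet tall' does not hold → requirement n/a → met
Not met: 1, 3, 8

1, 3, 8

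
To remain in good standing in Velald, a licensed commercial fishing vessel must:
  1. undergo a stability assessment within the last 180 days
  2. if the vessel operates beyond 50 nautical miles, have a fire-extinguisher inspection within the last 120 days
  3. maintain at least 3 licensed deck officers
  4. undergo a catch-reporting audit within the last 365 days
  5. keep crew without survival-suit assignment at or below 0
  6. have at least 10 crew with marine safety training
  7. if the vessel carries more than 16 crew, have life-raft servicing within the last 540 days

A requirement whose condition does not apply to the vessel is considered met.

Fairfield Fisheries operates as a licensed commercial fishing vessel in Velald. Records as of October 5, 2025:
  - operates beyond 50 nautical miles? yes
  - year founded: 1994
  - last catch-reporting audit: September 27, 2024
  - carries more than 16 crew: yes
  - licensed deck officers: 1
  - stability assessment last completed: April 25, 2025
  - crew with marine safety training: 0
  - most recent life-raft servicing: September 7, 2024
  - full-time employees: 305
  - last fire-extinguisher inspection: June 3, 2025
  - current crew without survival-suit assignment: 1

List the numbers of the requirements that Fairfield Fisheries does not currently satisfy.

1. stability assessment 163 days ago vs limit 180 → met
2. condition 'operates beyond 50 nautical miles' holds; fire-extinguisher inspection 124 days ago vs limit 120 → not met
3. licensed deck officers 1 < 3 → not met
4. catch-reporting audit 373 days ago vs limit 365 → not met
5. crew without survival-suit assignment 1 > 0 → not met
6. crew with marine safety training 0 < 10 → not met
7. condition 'carries more than 16 crew' holds; life-raft servicing 393 days ago vs limit 540 → met
Not met: 2, 3, 4, 5, 6

2, 3, 4, 5, 6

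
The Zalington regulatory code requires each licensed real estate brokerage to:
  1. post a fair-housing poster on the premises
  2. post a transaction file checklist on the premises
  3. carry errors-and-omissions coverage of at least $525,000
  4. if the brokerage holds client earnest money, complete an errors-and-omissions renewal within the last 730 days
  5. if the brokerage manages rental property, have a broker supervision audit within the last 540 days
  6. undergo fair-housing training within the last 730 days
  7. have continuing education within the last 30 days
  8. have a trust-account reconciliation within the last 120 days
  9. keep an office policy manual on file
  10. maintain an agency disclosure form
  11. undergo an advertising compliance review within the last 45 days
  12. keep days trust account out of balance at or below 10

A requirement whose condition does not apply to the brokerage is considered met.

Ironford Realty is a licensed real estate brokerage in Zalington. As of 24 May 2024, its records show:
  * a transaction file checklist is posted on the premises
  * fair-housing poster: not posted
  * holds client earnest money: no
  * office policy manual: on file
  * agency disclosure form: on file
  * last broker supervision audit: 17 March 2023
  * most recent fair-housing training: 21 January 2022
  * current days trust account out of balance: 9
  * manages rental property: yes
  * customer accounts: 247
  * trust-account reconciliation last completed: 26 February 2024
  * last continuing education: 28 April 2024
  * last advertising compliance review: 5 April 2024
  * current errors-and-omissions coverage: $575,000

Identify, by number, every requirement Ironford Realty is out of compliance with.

1. fair-housing poster absent → not met
2. transaction file checklist present → met
3. errors-and-omissions coverage $575,000 ≥ $525,000 → met
4. condition 'holds client earnest money' does not hold → requirement n/a → met
5. condition 'manages rental property' holds; broker supervision audit 434 days ago vs limit 540 → met
6. fair-housing training 854 days ago vs limit 730 → not met
7. continuing education 26 days ago vs limit 30 → met
8. trust-account reconciliation 88 days ago vs limit 120 → met
9. office policy manual present → met
10. agency disclosure form present → met
11. advertising compliance review 49 days ago vs limit 45 → not met
12. days trust account out of balance 9 ≤ 10 → met
Not met: 1, 6, 11

1, 6, 11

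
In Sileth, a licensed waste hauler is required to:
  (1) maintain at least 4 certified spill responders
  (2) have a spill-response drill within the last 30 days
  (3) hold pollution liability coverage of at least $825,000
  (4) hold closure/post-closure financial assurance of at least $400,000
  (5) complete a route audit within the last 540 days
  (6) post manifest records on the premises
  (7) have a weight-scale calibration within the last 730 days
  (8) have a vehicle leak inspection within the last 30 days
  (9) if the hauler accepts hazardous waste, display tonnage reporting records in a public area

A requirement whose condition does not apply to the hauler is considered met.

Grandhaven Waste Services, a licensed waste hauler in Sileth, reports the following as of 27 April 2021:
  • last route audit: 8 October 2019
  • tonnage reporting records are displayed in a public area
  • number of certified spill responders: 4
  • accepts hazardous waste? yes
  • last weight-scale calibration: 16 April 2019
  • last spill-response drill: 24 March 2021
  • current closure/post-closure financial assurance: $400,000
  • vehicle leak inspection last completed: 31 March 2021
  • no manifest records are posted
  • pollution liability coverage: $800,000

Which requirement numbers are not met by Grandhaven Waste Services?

2, 3, 5, 6, 7

1. certified spill responders 4 ≥ 4 → met
2. spill-response drill 34 days ago vs limit 30 → not met
3. pollution liability coverage $800,000 < $825,000 → not met
4. closure/post-closure financial assurance $400,000 ≥ $400,000 → met
5. route audit 567 days ago vs limit 540 → not met
6. manifest records absent → not met
7. weight-scale calibration 742 days ago vs limit 730 → not met
8. vehicle leak inspection 27 days ago vs limit 30 → met
9. condition 'accepts hazardous waste' holds; tonnage reporting records present → met
Not met: 2, 3, 5, 6, 7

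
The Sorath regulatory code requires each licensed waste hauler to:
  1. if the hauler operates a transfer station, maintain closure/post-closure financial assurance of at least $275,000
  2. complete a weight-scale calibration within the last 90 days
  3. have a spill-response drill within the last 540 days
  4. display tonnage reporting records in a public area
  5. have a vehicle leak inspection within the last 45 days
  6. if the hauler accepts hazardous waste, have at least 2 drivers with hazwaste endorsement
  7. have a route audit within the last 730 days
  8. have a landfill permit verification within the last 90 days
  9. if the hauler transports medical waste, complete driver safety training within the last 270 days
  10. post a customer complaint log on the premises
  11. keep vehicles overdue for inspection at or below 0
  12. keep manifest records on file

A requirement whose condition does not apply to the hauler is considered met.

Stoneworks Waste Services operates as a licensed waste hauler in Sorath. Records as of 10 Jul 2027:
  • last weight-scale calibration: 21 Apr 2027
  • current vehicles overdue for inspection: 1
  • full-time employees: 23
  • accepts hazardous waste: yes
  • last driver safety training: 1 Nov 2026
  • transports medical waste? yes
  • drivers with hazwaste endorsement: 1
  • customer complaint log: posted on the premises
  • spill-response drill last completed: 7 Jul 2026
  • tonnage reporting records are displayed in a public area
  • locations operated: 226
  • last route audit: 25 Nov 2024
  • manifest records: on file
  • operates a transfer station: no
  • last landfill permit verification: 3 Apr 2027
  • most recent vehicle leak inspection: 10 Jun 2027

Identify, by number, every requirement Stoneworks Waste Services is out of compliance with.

1. condition 'operates a transfer station' does not hold → requirement n/a → met
2. weight-scale calibration 80 days ago vs limit 90 → met
3. spill-response drill 368 days ago vs limit 540 → met
4. tonnage reporting records present → met
5. vehicle leak inspection 30 days ago vs limit 45 → met
6. condition 'accepts hazardous waste' holds; drivers with hazwaste endorsement 1 < 2 → not met
7. route audit 957 days ago vs limit 730 → not met
8. landfill permit verification 98 days ago vs limit 90 → not met
9. condition 'transports medical waste' holds; driver safety training 251 days ago vs limit 270 → met
10. customer complaint log present → met
11. vehicles overdue for inspection 1 > 0 → not met
12. manifest records present → met
Not met: 6, 7, 8, 11

6, 7, 8, 11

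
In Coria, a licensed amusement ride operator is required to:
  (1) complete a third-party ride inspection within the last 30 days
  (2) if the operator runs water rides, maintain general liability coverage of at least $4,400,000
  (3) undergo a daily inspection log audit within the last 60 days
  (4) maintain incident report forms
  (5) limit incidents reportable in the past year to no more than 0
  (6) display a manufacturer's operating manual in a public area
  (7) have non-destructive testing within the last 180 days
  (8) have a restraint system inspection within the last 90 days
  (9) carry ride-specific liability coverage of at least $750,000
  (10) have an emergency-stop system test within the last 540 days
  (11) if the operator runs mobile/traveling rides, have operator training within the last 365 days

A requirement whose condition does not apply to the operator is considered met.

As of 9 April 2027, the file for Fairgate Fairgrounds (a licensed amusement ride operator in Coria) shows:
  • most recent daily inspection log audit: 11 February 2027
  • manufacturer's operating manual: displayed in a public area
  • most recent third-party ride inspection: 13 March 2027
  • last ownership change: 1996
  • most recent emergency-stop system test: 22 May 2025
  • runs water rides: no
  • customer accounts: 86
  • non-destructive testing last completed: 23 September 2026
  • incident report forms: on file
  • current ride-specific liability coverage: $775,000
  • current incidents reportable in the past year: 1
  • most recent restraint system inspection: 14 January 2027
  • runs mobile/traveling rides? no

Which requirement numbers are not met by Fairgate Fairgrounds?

1. third-party ride inspection 27 days ago vs limit 30 → met
2. condition 'runs water rides' does not hold → requirement n/a → met
3. daily inspection log audit 57 days ago vs limit 60 → met
4. incident report forms present → met
5. incidents reportable in the past year 1 > 0 → not met
6. manufacturer's operating manual present → met
7. non-destructive testing 198 days ago vs limit 180 → not met
8. restraint system inspection 85 days ago vs limit 90 → met
9. ride-specific liability coverage $775,000 ≥ $750,000 → met
10. emergency-stop system test 687 days ago vs limit 540 → not met
11. condition 'runs mobile/traveling rides' does not hold → requirement n/a → met
Not met: 5, 7, 10

5, 7, 10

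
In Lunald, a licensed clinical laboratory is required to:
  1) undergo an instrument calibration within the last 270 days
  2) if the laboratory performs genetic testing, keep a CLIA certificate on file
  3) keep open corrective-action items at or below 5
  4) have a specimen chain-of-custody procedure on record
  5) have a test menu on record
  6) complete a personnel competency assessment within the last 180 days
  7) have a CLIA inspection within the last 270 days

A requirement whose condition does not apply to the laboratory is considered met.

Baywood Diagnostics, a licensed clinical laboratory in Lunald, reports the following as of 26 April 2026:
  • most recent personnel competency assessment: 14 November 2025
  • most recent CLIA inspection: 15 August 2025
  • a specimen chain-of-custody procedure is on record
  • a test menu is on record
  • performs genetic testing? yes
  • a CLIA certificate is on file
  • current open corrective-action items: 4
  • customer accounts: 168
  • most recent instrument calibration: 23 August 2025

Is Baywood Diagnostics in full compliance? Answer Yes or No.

Yes

1. instrument calibration 246 days ago vs limit 270 → met
2. condition 'performs genetic testing' holds; CLIA certificate present → met
3. open corrective-action items 4 ≤ 5 → met
4. specimen chain-of-custody procedure present → met
5. test menu present → met
6. personnel competency assessment 163 days ago vs limit 180 → met
7. CLIA inspection 254 days ago vs limit 270 → met
All met.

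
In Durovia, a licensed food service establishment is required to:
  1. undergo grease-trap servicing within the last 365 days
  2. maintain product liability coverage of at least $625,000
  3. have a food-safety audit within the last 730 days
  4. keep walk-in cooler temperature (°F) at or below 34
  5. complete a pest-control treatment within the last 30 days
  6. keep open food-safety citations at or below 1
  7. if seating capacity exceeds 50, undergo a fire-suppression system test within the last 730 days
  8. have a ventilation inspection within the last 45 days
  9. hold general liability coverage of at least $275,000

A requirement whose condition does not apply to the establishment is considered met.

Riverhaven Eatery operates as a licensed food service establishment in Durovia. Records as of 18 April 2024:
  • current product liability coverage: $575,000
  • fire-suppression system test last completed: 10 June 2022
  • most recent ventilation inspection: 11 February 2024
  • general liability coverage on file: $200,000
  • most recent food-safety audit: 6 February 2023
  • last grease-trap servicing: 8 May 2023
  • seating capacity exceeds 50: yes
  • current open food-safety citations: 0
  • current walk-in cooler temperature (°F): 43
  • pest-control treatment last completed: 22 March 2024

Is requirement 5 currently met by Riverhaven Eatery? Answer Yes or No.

Yes

5. pest-control treatment 27 days ago vs limit 30 → met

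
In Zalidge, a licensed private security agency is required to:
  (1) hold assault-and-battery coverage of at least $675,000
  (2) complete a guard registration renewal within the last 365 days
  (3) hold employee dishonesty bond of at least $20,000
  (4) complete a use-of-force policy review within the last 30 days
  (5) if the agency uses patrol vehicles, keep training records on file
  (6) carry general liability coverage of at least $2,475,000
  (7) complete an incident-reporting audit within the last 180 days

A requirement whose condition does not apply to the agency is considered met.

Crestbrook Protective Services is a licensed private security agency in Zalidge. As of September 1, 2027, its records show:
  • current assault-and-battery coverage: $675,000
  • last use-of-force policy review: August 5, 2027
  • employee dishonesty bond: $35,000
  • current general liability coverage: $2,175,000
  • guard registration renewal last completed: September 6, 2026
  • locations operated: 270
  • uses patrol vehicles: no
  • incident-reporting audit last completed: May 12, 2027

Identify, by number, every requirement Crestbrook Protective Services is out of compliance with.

1. assault-and-battery coverage $675,000 ≥ $675,000 → met
2. guard registration renewal 360 days ago vs limit 365 → met
3. employee dishonesty bond $35,000 ≥ $20,000 → met
4. use-of-force policy review 27 days ago vs limit 30 → met
5. condition 'uses patrol vehicles' does not hold → requirement n/a → met
6. general liability coverage $2,175,000 < $2,475,000 → not met
7. incident-reporting audit 112 days ago vs limit 180 → met
Not met: 6

6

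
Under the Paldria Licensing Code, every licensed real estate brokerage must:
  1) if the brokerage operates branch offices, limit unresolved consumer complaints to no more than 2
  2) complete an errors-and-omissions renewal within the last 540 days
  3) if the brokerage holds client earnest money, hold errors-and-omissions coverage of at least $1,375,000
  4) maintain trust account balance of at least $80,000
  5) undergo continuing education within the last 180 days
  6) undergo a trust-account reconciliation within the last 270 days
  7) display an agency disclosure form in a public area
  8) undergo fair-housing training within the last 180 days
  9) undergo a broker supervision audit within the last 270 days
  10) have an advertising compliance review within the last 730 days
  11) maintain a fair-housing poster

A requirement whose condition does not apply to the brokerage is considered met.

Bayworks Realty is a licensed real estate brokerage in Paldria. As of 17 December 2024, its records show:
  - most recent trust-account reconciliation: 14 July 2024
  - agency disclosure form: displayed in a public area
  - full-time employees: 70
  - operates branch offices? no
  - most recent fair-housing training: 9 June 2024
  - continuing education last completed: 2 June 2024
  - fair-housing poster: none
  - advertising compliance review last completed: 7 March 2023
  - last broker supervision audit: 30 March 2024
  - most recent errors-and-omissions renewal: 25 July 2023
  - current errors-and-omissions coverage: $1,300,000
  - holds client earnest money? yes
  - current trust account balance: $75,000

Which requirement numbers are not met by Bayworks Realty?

1. condition 'operates branch offices' does not hold → requirement n/a → met
2. errors-and-omissions renewal 511 days ago vs limit 540 → met
3. condition 'holds client earnest money' holds; errors-and-omissions coverage $1,300,000 < $1,375,000 → not met
4. trust account balance $75,000 < $80,000 → not met
5. continuing education 198 days ago vs limit 180 → not met
6. trust-account reconciliation 156 days ago vs limit 270 → met
7. agency disclosure form present → met
8. fair-housing training 191 days ago vs limit 180 → not met
9. broker supervision audit 262 days ago vs limit 270 → met
10. advertising compliance review 651 days ago vs limit 730 → met
11. fair-housing poster absent → not met
Not met: 3, 4, 5, 8, 11

3, 4, 5, 8, 11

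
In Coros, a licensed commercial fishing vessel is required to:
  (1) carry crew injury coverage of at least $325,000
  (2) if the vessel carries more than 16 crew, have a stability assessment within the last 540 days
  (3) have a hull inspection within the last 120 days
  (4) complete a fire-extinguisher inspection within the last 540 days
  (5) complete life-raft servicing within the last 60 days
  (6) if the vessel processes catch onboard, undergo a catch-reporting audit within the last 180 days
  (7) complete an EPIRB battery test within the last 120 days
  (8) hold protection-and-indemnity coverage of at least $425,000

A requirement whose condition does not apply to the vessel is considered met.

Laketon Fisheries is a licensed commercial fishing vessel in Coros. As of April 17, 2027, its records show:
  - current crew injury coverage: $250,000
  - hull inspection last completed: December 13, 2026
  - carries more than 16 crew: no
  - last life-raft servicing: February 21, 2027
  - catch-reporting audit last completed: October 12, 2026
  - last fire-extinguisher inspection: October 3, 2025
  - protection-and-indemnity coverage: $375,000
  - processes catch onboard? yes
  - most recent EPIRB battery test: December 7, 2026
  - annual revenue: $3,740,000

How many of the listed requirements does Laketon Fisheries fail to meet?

6

1. crew injury coverage $250,000 < $325,000 → not met
2. condition 'carries more than 16 crew' does not hold → requirement n/a → met
3. hull inspection 125 days ago vs limit 120 → not met
4. fire-extinguisher inspection 561 days ago vs limit 540 → not met
5. life-raft servicing 55 days ago vs limit 60 → met
6. condition 'processes catch onboard' holds; catch-reporting audit 187 days ago vs limit 180 → not met
7. EPIRB battery test 131 days ago vs limit 120 → not met
8. protection-and-indemnity coverage $375,000 < $425,000 → not met
Not met: 6 of 8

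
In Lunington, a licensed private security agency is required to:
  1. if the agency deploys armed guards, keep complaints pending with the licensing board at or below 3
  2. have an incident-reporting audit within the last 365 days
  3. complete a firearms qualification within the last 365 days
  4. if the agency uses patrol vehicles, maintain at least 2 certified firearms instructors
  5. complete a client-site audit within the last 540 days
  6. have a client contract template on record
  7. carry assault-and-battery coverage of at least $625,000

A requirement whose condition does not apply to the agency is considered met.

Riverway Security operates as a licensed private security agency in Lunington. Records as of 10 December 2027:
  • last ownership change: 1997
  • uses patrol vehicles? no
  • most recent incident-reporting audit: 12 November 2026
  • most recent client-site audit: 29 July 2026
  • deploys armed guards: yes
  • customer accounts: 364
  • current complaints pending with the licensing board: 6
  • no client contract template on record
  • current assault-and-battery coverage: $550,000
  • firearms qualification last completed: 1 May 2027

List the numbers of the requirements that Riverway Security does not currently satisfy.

1. condition 'deploys armed guards' holds; complaints pending with the licensing board 6 > 3 → not met
2. incident-reporting audit 393 days ago vs limit 365 → not met
3. firearms qualification 223 days ago vs limit 365 → met
4. condition 'uses patrol vehicles' does not hold → requirement n/a → met
5. client-site audit 499 days ago vs limit 540 → met
6. client contract template absent → not met
7. assault-and-battery coverage $550,000 < $625,000 → not met
Not met: 1, 2, 6, 7

1, 2, 6, 7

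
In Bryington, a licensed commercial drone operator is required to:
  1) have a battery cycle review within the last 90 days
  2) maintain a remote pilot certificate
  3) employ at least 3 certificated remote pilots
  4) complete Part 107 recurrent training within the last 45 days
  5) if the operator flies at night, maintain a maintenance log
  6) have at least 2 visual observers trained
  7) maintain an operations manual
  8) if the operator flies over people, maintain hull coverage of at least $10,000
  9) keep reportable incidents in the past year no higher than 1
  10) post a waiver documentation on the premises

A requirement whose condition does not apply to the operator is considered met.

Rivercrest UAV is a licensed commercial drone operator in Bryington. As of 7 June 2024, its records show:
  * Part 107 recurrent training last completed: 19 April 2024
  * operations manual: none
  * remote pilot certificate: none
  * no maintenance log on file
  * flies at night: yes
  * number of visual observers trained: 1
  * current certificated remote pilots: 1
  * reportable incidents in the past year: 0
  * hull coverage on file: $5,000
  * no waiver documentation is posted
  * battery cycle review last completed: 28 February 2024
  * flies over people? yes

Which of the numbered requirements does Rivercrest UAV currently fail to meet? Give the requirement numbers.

1. battery cycle review 100 days ago vs limit 90 → not met
2. remote pilot certificate absent → not met
3. certificated remote pilots 1 < 3 → not met
4. Part 107 recurrent training 49 days ago vs limit 45 → not met
5. condition 'flies at night' holds; maintenance log absent → not met
6. visual observers trained 1 < 2 → not met
7. operations manual absent → not met
8. condition 'flies over people' holds; hull coverage $5,000 < $10,000 → not met
9. reportable incidents in the past year 0 ≤ 1 → met
10. waiver documentation absent → not met
Not met: 1, 2, 3, 4, 5, 6, 7, 8, 10

1, 2, 3, 4, 5, 6, 7, 8, 10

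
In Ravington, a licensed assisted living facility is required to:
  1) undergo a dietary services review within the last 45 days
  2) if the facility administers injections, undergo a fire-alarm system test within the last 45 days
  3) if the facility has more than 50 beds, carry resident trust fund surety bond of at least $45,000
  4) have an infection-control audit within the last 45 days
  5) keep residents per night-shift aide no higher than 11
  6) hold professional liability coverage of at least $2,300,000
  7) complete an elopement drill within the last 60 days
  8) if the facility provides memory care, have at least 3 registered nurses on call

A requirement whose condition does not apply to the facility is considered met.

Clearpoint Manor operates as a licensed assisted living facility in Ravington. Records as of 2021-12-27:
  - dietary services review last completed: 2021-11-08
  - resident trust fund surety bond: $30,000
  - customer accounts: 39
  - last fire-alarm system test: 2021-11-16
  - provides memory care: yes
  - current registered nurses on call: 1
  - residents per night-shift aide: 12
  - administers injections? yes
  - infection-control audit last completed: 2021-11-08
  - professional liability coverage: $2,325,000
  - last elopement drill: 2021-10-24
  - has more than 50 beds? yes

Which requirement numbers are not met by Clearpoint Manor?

1, 3, 4, 5, 7, 8

1. dietary services review 49 days ago vs limit 45 → not met
2. condition 'administers injections' holds; fire-alarm system test 41 days ago vs limit 45 → met
3. condition 'has more than 50 beds' holds; resident trust fund surety bond $30,000 < $45,000 → not met
4. infection-control audit 49 days ago vs limit 45 → not met
5. residents per night-shift aide 12 > 11 → not met
6. professional liability coverage $2,325,000 ≥ $2,300,000 → met
7. elopement drill 64 days ago vs limit 60 → not met
8. condition 'provides memory care' holds; registered nurses on call 1 < 3 → not met
Not met: 1, 3, 4, 5, 7, 8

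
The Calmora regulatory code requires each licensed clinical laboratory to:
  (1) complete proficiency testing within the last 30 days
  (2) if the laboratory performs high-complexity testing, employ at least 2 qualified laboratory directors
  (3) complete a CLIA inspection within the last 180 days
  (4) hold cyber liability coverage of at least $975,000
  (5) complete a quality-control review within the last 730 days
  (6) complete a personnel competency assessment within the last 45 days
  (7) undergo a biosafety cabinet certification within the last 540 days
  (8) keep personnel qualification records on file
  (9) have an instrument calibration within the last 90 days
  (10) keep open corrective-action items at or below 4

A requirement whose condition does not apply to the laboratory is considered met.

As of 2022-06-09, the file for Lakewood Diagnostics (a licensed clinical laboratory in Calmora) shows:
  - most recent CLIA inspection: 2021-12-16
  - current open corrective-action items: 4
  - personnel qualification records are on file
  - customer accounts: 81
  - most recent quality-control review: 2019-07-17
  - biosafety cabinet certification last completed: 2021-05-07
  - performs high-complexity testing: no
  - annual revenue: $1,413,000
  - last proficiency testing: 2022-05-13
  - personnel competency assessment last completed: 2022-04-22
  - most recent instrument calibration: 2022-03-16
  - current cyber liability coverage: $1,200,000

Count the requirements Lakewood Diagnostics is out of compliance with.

1. proficiency testing 27 days ago vs limit 30 → met
2. condition 'performs high-complexity testing' does not hold → requirement n/a → met
3. CLIA inspection 175 days ago vs limit 180 → met
4. cyber liability coverage $1,200,000 ≥ $975,000 → met
5. quality-control review 1058 days ago vs limit 730 → not met
6. personnel competency assessment 48 days ago vs limit 45 → not met
7. biosafety cabinet certification 398 days ago vs limit 540 → met
8. personnel qualification records present → met
9. instrument calibration 85 days ago vs limit 90 → met
10. open corrective-action items 4 ≤ 4 → met
Not met: 2 of 10

2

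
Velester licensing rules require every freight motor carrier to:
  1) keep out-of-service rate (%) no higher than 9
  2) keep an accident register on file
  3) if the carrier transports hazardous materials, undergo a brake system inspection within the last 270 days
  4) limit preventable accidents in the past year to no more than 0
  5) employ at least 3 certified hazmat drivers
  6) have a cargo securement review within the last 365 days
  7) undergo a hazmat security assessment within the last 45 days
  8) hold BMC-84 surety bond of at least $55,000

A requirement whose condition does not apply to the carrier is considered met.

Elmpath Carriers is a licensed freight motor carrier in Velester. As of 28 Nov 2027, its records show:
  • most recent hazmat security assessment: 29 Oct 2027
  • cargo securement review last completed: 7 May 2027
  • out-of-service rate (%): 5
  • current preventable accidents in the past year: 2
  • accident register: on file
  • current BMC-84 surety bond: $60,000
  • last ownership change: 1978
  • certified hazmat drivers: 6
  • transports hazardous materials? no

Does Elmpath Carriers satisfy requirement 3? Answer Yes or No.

3. condition 'transports hazardous materials' does not hold → requirement n/a → met

Yes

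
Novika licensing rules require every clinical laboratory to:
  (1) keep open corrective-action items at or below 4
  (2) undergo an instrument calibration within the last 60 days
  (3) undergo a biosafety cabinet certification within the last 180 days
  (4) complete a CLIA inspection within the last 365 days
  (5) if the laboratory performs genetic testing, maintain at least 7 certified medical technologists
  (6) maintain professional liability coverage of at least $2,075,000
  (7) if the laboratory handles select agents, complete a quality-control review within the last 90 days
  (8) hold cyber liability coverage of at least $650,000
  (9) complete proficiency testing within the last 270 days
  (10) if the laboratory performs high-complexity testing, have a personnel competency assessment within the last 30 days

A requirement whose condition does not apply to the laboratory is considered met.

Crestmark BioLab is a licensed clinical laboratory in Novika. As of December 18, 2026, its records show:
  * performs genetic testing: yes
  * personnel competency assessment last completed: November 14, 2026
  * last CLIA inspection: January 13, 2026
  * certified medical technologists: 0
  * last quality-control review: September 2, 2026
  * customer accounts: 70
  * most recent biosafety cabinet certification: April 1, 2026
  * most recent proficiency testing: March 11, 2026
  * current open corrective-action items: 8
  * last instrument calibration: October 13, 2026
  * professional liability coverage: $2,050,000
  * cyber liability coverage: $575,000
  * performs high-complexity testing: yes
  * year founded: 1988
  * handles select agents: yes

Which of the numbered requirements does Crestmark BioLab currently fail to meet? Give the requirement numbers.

1. open corrective-action items 8 > 4 → not met
2. instrument calibration 66 days ago vs limit 60 → not met
3. biosafety cabinet certification 261 days ago vs limit 180 → not met
4. CLIA inspection 339 days ago vs limit 365 → met
5. condition 'performs genetic testing' holds; certified medical technologists 0 < 7 → not met
6. professional liability coverage $2,050,000 < $2,075,000 → not met
7. condition 'handles select agents' holds; quality-control review 107 days ago vs limit 90 → not met
8. cyber liability coverage $575,000 < $650,000 → not met
9. proficiency testing 282 days ago vs limit 270 → not met
10. condition 'performs high-complexity testing' holds; personnel competency assessment 34 days ago vs limit 30 → not met
Not met: 1, 2, 3, 5, 6, 7, 8, 9, 10

1, 2, 3, 5, 6, 7, 8, 9, 10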